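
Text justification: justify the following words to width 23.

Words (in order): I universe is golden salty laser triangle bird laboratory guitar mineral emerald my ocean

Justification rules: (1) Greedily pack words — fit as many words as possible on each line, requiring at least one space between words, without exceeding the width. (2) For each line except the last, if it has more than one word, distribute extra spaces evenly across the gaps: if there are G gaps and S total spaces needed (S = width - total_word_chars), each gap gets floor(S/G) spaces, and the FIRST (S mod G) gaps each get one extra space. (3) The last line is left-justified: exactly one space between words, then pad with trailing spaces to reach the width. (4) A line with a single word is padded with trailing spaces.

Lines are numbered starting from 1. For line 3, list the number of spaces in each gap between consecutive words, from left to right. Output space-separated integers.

Line 1: ['I', 'universe', 'is', 'golden'] (min_width=20, slack=3)
Line 2: ['salty', 'laser', 'triangle'] (min_width=20, slack=3)
Line 3: ['bird', 'laboratory', 'guitar'] (min_width=22, slack=1)
Line 4: ['mineral', 'emerald', 'my'] (min_width=18, slack=5)
Line 5: ['ocean'] (min_width=5, slack=18)

Answer: 2 1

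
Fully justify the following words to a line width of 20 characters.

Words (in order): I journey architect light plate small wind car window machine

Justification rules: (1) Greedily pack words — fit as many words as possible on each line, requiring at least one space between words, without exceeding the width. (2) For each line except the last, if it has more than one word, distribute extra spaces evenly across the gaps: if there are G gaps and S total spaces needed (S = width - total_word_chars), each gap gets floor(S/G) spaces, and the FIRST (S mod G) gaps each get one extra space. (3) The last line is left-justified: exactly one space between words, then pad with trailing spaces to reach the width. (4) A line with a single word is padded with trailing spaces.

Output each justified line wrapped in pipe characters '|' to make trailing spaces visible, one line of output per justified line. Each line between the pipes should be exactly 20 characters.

Answer: |I  journey architect|
|light   plate  small|
|wind    car   window|
|machine             |

Derivation:
Line 1: ['I', 'journey', 'architect'] (min_width=19, slack=1)
Line 2: ['light', 'plate', 'small'] (min_width=17, slack=3)
Line 3: ['wind', 'car', 'window'] (min_width=15, slack=5)
Line 4: ['machine'] (min_width=7, slack=13)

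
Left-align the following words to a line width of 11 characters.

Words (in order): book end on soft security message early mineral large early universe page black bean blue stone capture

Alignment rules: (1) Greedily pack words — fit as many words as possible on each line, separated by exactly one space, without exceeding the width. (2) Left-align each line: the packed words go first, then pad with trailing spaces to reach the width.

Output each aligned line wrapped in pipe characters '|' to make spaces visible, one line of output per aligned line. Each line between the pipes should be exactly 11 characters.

Answer: |book end on|
|soft       |
|security   |
|message    |
|early      |
|mineral    |
|large early|
|universe   |
|page black |
|bean blue  |
|stone      |
|capture    |

Derivation:
Line 1: ['book', 'end', 'on'] (min_width=11, slack=0)
Line 2: ['soft'] (min_width=4, slack=7)
Line 3: ['security'] (min_width=8, slack=3)
Line 4: ['message'] (min_width=7, slack=4)
Line 5: ['early'] (min_width=5, slack=6)
Line 6: ['mineral'] (min_width=7, slack=4)
Line 7: ['large', 'early'] (min_width=11, slack=0)
Line 8: ['universe'] (min_width=8, slack=3)
Line 9: ['page', 'black'] (min_width=10, slack=1)
Line 10: ['bean', 'blue'] (min_width=9, slack=2)
Line 11: ['stone'] (min_width=5, slack=6)
Line 12: ['capture'] (min_width=7, slack=4)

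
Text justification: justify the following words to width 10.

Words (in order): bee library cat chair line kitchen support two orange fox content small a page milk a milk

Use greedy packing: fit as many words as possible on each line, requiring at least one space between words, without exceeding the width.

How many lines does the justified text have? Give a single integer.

Answer: 12

Derivation:
Line 1: ['bee'] (min_width=3, slack=7)
Line 2: ['library'] (min_width=7, slack=3)
Line 3: ['cat', 'chair'] (min_width=9, slack=1)
Line 4: ['line'] (min_width=4, slack=6)
Line 5: ['kitchen'] (min_width=7, slack=3)
Line 6: ['support'] (min_width=7, slack=3)
Line 7: ['two', 'orange'] (min_width=10, slack=0)
Line 8: ['fox'] (min_width=3, slack=7)
Line 9: ['content'] (min_width=7, slack=3)
Line 10: ['small', 'a'] (min_width=7, slack=3)
Line 11: ['page', 'milk'] (min_width=9, slack=1)
Line 12: ['a', 'milk'] (min_width=6, slack=4)
Total lines: 12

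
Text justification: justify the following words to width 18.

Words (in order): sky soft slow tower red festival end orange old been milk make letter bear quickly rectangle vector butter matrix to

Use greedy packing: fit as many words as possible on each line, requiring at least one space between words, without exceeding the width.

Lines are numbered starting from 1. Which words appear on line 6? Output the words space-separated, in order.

Answer: quickly rectangle

Derivation:
Line 1: ['sky', 'soft', 'slow'] (min_width=13, slack=5)
Line 2: ['tower', 'red', 'festival'] (min_width=18, slack=0)
Line 3: ['end', 'orange', 'old'] (min_width=14, slack=4)
Line 4: ['been', 'milk', 'make'] (min_width=14, slack=4)
Line 5: ['letter', 'bear'] (min_width=11, slack=7)
Line 6: ['quickly', 'rectangle'] (min_width=17, slack=1)
Line 7: ['vector', 'butter'] (min_width=13, slack=5)
Line 8: ['matrix', 'to'] (min_width=9, slack=9)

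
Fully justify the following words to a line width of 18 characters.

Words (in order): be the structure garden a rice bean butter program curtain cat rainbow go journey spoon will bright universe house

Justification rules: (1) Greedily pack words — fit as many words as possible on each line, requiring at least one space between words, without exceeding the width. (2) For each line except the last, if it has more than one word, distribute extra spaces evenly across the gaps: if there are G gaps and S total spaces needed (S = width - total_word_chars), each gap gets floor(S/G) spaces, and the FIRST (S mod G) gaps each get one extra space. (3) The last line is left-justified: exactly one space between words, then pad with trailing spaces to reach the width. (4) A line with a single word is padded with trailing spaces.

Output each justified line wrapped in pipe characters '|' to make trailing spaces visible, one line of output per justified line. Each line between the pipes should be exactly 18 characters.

Answer: |be  the  structure|
|garden a rice bean|
|butter     program|
|curtain        cat|
|rainbow go journey|
|spoon  will bright|
|universe house    |

Derivation:
Line 1: ['be', 'the', 'structure'] (min_width=16, slack=2)
Line 2: ['garden', 'a', 'rice', 'bean'] (min_width=18, slack=0)
Line 3: ['butter', 'program'] (min_width=14, slack=4)
Line 4: ['curtain', 'cat'] (min_width=11, slack=7)
Line 5: ['rainbow', 'go', 'journey'] (min_width=18, slack=0)
Line 6: ['spoon', 'will', 'bright'] (min_width=17, slack=1)
Line 7: ['universe', 'house'] (min_width=14, slack=4)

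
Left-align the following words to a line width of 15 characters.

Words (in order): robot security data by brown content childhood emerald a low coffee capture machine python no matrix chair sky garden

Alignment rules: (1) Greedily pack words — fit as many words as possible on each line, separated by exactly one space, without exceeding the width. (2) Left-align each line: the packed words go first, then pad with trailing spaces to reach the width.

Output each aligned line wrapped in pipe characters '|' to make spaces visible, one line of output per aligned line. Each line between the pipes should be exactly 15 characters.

Answer: |robot security |
|data by brown  |
|content        |
|childhood      |
|emerald a low  |
|coffee capture |
|machine python |
|no matrix chair|
|sky garden     |

Derivation:
Line 1: ['robot', 'security'] (min_width=14, slack=1)
Line 2: ['data', 'by', 'brown'] (min_width=13, slack=2)
Line 3: ['content'] (min_width=7, slack=8)
Line 4: ['childhood'] (min_width=9, slack=6)
Line 5: ['emerald', 'a', 'low'] (min_width=13, slack=2)
Line 6: ['coffee', 'capture'] (min_width=14, slack=1)
Line 7: ['machine', 'python'] (min_width=14, slack=1)
Line 8: ['no', 'matrix', 'chair'] (min_width=15, slack=0)
Line 9: ['sky', 'garden'] (min_width=10, slack=5)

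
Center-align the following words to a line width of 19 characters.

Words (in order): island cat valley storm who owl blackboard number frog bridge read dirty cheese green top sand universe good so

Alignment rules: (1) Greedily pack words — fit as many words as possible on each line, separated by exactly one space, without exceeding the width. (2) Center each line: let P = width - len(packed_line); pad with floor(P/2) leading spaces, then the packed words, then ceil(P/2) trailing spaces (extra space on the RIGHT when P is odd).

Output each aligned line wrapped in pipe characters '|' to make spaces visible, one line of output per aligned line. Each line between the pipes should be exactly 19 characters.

Line 1: ['island', 'cat', 'valley'] (min_width=17, slack=2)
Line 2: ['storm', 'who', 'owl'] (min_width=13, slack=6)
Line 3: ['blackboard', 'number'] (min_width=17, slack=2)
Line 4: ['frog', 'bridge', 'read'] (min_width=16, slack=3)
Line 5: ['dirty', 'cheese', 'green'] (min_width=18, slack=1)
Line 6: ['top', 'sand', 'universe'] (min_width=17, slack=2)
Line 7: ['good', 'so'] (min_width=7, slack=12)

Answer: | island cat valley |
|   storm who owl   |
| blackboard number |
| frog bridge read  |
|dirty cheese green |
| top sand universe |
|      good so      |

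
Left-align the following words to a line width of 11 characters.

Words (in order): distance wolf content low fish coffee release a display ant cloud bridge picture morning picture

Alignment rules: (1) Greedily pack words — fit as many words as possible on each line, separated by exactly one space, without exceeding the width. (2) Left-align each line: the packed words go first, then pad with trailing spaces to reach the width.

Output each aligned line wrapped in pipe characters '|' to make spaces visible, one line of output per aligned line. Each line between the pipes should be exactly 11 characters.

Answer: |distance   |
|wolf       |
|content low|
|fish coffee|
|release a  |
|display ant|
|cloud      |
|bridge     |
|picture    |
|morning    |
|picture    |

Derivation:
Line 1: ['distance'] (min_width=8, slack=3)
Line 2: ['wolf'] (min_width=4, slack=7)
Line 3: ['content', 'low'] (min_width=11, slack=0)
Line 4: ['fish', 'coffee'] (min_width=11, slack=0)
Line 5: ['release', 'a'] (min_width=9, slack=2)
Line 6: ['display', 'ant'] (min_width=11, slack=0)
Line 7: ['cloud'] (min_width=5, slack=6)
Line 8: ['bridge'] (min_width=6, slack=5)
Line 9: ['picture'] (min_width=7, slack=4)
Line 10: ['morning'] (min_width=7, slack=4)
Line 11: ['picture'] (min_width=7, slack=4)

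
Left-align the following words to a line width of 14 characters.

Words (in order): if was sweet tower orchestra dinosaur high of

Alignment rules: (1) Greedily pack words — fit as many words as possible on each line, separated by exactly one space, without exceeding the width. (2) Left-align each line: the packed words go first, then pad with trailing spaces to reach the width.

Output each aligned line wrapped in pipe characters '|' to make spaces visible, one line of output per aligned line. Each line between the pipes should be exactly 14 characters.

Answer: |if was sweet  |
|tower         |
|orchestra     |
|dinosaur high |
|of            |

Derivation:
Line 1: ['if', 'was', 'sweet'] (min_width=12, slack=2)
Line 2: ['tower'] (min_width=5, slack=9)
Line 3: ['orchestra'] (min_width=9, slack=5)
Line 4: ['dinosaur', 'high'] (min_width=13, slack=1)
Line 5: ['of'] (min_width=2, slack=12)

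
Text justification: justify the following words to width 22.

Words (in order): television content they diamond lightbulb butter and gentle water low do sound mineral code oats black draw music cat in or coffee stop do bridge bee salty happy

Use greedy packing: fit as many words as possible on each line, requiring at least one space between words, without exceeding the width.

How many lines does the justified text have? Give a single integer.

Line 1: ['television', 'content'] (min_width=18, slack=4)
Line 2: ['they', 'diamond', 'lightbulb'] (min_width=22, slack=0)
Line 3: ['butter', 'and', 'gentle'] (min_width=17, slack=5)
Line 4: ['water', 'low', 'do', 'sound'] (min_width=18, slack=4)
Line 5: ['mineral', 'code', 'oats'] (min_width=17, slack=5)
Line 6: ['black', 'draw', 'music', 'cat'] (min_width=20, slack=2)
Line 7: ['in', 'or', 'coffee', 'stop', 'do'] (min_width=20, slack=2)
Line 8: ['bridge', 'bee', 'salty', 'happy'] (min_width=22, slack=0)
Total lines: 8

Answer: 8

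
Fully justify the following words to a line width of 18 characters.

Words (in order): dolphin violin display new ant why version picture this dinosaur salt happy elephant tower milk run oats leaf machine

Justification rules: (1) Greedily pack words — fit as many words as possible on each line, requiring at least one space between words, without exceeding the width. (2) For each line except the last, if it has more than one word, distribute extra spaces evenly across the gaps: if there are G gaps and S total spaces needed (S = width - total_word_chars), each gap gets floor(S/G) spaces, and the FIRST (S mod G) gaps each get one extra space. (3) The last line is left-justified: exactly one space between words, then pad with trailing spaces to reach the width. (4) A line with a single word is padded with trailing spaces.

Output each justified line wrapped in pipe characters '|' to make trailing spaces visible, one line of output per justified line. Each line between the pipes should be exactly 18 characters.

Answer: |dolphin     violin|
|display   new  ant|
|why        version|
|picture       this|
|dinosaur      salt|
|happy     elephant|
|tower   milk   run|
|oats leaf machine |

Derivation:
Line 1: ['dolphin', 'violin'] (min_width=14, slack=4)
Line 2: ['display', 'new', 'ant'] (min_width=15, slack=3)
Line 3: ['why', 'version'] (min_width=11, slack=7)
Line 4: ['picture', 'this'] (min_width=12, slack=6)
Line 5: ['dinosaur', 'salt'] (min_width=13, slack=5)
Line 6: ['happy', 'elephant'] (min_width=14, slack=4)
Line 7: ['tower', 'milk', 'run'] (min_width=14, slack=4)
Line 8: ['oats', 'leaf', 'machine'] (min_width=17, slack=1)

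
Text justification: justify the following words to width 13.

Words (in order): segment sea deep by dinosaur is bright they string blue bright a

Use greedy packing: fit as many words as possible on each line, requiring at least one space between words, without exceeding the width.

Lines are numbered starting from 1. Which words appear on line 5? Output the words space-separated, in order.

Line 1: ['segment', 'sea'] (min_width=11, slack=2)
Line 2: ['deep', 'by'] (min_width=7, slack=6)
Line 3: ['dinosaur', 'is'] (min_width=11, slack=2)
Line 4: ['bright', 'they'] (min_width=11, slack=2)
Line 5: ['string', 'blue'] (min_width=11, slack=2)
Line 6: ['bright', 'a'] (min_width=8, slack=5)

Answer: string blue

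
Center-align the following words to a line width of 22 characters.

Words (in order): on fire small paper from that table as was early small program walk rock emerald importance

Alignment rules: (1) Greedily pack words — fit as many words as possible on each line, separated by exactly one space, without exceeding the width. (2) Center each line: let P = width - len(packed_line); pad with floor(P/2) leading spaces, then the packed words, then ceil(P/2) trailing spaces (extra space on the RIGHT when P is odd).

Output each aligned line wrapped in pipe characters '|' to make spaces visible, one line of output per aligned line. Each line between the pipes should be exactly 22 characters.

Answer: | on fire small paper  |
|from that table as was|
| early small program  |
|  walk rock emerald   |
|      importance      |

Derivation:
Line 1: ['on', 'fire', 'small', 'paper'] (min_width=19, slack=3)
Line 2: ['from', 'that', 'table', 'as', 'was'] (min_width=22, slack=0)
Line 3: ['early', 'small', 'program'] (min_width=19, slack=3)
Line 4: ['walk', 'rock', 'emerald'] (min_width=17, slack=5)
Line 5: ['importance'] (min_width=10, slack=12)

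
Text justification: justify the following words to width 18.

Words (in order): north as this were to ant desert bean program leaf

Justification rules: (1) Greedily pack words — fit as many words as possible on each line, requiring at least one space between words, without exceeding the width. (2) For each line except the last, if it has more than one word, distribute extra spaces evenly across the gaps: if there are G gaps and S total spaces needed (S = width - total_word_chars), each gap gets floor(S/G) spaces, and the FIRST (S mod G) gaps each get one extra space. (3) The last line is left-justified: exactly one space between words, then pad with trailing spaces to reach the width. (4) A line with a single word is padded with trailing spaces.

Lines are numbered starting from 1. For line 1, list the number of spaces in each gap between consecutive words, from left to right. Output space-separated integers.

Line 1: ['north', 'as', 'this', 'were'] (min_width=18, slack=0)
Line 2: ['to', 'ant', 'desert', 'bean'] (min_width=18, slack=0)
Line 3: ['program', 'leaf'] (min_width=12, slack=6)

Answer: 1 1 1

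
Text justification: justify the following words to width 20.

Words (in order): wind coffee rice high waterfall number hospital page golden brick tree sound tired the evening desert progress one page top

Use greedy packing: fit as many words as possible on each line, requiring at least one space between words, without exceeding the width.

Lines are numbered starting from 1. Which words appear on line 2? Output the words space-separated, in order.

Answer: high waterfall

Derivation:
Line 1: ['wind', 'coffee', 'rice'] (min_width=16, slack=4)
Line 2: ['high', 'waterfall'] (min_width=14, slack=6)
Line 3: ['number', 'hospital', 'page'] (min_width=20, slack=0)
Line 4: ['golden', 'brick', 'tree'] (min_width=17, slack=3)
Line 5: ['sound', 'tired', 'the'] (min_width=15, slack=5)
Line 6: ['evening', 'desert'] (min_width=14, slack=6)
Line 7: ['progress', 'one', 'page'] (min_width=17, slack=3)
Line 8: ['top'] (min_width=3, slack=17)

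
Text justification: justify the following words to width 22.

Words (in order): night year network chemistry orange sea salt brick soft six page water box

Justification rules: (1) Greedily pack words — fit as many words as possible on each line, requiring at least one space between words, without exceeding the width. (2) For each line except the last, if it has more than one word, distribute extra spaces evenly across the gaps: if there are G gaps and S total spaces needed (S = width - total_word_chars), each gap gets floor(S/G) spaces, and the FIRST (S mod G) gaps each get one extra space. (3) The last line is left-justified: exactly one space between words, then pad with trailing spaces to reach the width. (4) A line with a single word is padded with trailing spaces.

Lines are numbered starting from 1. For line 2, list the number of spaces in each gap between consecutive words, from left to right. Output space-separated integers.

Line 1: ['night', 'year', 'network'] (min_width=18, slack=4)
Line 2: ['chemistry', 'orange', 'sea'] (min_width=20, slack=2)
Line 3: ['salt', 'brick', 'soft', 'six'] (min_width=19, slack=3)
Line 4: ['page', 'water', 'box'] (min_width=14, slack=8)

Answer: 2 2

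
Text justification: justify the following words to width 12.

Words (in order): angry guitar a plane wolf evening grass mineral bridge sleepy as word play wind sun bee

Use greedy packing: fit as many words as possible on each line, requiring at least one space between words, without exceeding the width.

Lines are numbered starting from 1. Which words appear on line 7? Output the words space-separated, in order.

Answer: sleepy as

Derivation:
Line 1: ['angry', 'guitar'] (min_width=12, slack=0)
Line 2: ['a', 'plane', 'wolf'] (min_width=12, slack=0)
Line 3: ['evening'] (min_width=7, slack=5)
Line 4: ['grass'] (min_width=5, slack=7)
Line 5: ['mineral'] (min_width=7, slack=5)
Line 6: ['bridge'] (min_width=6, slack=6)
Line 7: ['sleepy', 'as'] (min_width=9, slack=3)
Line 8: ['word', 'play'] (min_width=9, slack=3)
Line 9: ['wind', 'sun', 'bee'] (min_width=12, slack=0)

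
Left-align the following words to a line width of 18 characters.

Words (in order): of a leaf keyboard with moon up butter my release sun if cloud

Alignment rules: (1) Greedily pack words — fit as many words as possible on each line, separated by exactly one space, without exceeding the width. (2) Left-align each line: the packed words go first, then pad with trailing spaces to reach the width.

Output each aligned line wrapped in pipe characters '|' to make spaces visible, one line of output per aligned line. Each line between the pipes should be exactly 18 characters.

Answer: |of a leaf keyboard|
|with moon up      |
|butter my release |
|sun if cloud      |

Derivation:
Line 1: ['of', 'a', 'leaf', 'keyboard'] (min_width=18, slack=0)
Line 2: ['with', 'moon', 'up'] (min_width=12, slack=6)
Line 3: ['butter', 'my', 'release'] (min_width=17, slack=1)
Line 4: ['sun', 'if', 'cloud'] (min_width=12, slack=6)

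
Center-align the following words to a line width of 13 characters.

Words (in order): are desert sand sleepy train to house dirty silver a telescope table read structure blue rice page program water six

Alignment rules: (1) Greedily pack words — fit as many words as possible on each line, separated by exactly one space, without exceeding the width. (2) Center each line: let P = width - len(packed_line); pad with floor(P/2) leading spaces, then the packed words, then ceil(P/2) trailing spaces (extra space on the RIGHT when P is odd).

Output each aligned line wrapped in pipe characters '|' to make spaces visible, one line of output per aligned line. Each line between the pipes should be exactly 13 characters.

Line 1: ['are', 'desert'] (min_width=10, slack=3)
Line 2: ['sand', 'sleepy'] (min_width=11, slack=2)
Line 3: ['train', 'to'] (min_width=8, slack=5)
Line 4: ['house', 'dirty'] (min_width=11, slack=2)
Line 5: ['silver', 'a'] (min_width=8, slack=5)
Line 6: ['telescope'] (min_width=9, slack=4)
Line 7: ['table', 'read'] (min_width=10, slack=3)
Line 8: ['structure'] (min_width=9, slack=4)
Line 9: ['blue', 'rice'] (min_width=9, slack=4)
Line 10: ['page', 'program'] (min_width=12, slack=1)
Line 11: ['water', 'six'] (min_width=9, slack=4)

Answer: | are desert  |
| sand sleepy |
|  train to   |
| house dirty |
|  silver a   |
|  telescope  |
| table read  |
|  structure  |
|  blue rice  |
|page program |
|  water six  |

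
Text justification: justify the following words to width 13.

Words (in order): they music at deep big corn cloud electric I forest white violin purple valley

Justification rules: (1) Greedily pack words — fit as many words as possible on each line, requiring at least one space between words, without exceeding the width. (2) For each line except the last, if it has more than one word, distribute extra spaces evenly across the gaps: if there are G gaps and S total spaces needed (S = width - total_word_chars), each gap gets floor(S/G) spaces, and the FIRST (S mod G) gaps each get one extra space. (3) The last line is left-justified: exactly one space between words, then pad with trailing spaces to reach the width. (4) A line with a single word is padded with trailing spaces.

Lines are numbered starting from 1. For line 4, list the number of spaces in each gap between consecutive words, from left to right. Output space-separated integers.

Answer: 4

Derivation:
Line 1: ['they', 'music', 'at'] (min_width=13, slack=0)
Line 2: ['deep', 'big', 'corn'] (min_width=13, slack=0)
Line 3: ['cloud'] (min_width=5, slack=8)
Line 4: ['electric', 'I'] (min_width=10, slack=3)
Line 5: ['forest', 'white'] (min_width=12, slack=1)
Line 6: ['violin', 'purple'] (min_width=13, slack=0)
Line 7: ['valley'] (min_width=6, slack=7)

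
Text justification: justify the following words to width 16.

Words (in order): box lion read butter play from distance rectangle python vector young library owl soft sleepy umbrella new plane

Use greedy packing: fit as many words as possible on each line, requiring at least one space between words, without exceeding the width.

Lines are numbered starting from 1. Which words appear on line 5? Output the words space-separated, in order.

Answer: vector young

Derivation:
Line 1: ['box', 'lion', 'read'] (min_width=13, slack=3)
Line 2: ['butter', 'play', 'from'] (min_width=16, slack=0)
Line 3: ['distance'] (min_width=8, slack=8)
Line 4: ['rectangle', 'python'] (min_width=16, slack=0)
Line 5: ['vector', 'young'] (min_width=12, slack=4)
Line 6: ['library', 'owl', 'soft'] (min_width=16, slack=0)
Line 7: ['sleepy', 'umbrella'] (min_width=15, slack=1)
Line 8: ['new', 'plane'] (min_width=9, slack=7)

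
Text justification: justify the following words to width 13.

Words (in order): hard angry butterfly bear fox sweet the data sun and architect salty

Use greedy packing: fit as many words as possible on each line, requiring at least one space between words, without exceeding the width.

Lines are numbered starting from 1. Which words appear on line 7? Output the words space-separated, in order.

Answer: salty

Derivation:
Line 1: ['hard', 'angry'] (min_width=10, slack=3)
Line 2: ['butterfly'] (min_width=9, slack=4)
Line 3: ['bear', 'fox'] (min_width=8, slack=5)
Line 4: ['sweet', 'the'] (min_width=9, slack=4)
Line 5: ['data', 'sun', 'and'] (min_width=12, slack=1)
Line 6: ['architect'] (min_width=9, slack=4)
Line 7: ['salty'] (min_width=5, slack=8)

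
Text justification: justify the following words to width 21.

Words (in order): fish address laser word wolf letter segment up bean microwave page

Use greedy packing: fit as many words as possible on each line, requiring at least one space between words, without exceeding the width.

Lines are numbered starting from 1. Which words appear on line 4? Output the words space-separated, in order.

Line 1: ['fish', 'address', 'laser'] (min_width=18, slack=3)
Line 2: ['word', 'wolf', 'letter'] (min_width=16, slack=5)
Line 3: ['segment', 'up', 'bean'] (min_width=15, slack=6)
Line 4: ['microwave', 'page'] (min_width=14, slack=7)

Answer: microwave page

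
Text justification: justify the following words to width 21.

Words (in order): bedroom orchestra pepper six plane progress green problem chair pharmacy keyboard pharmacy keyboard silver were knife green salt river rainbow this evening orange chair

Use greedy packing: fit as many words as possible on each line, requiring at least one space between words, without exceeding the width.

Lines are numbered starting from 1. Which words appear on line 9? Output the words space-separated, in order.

Answer: rainbow this evening

Derivation:
Line 1: ['bedroom', 'orchestra'] (min_width=17, slack=4)
Line 2: ['pepper', 'six', 'plane'] (min_width=16, slack=5)
Line 3: ['progress', 'green'] (min_width=14, slack=7)
Line 4: ['problem', 'chair'] (min_width=13, slack=8)
Line 5: ['pharmacy', 'keyboard'] (min_width=17, slack=4)
Line 6: ['pharmacy', 'keyboard'] (min_width=17, slack=4)
Line 7: ['silver', 'were', 'knife'] (min_width=17, slack=4)
Line 8: ['green', 'salt', 'river'] (min_width=16, slack=5)
Line 9: ['rainbow', 'this', 'evening'] (min_width=20, slack=1)
Line 10: ['orange', 'chair'] (min_width=12, slack=9)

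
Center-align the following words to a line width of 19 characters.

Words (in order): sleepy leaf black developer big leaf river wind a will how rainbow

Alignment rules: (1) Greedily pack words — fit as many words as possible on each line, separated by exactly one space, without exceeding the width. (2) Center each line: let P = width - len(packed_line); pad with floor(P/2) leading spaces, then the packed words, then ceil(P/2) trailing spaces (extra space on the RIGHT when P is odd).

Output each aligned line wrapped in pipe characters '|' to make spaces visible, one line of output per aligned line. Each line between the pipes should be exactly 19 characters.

Answer: | sleepy leaf black |
|developer big leaf |
| river wind a will |
|    how rainbow    |

Derivation:
Line 1: ['sleepy', 'leaf', 'black'] (min_width=17, slack=2)
Line 2: ['developer', 'big', 'leaf'] (min_width=18, slack=1)
Line 3: ['river', 'wind', 'a', 'will'] (min_width=17, slack=2)
Line 4: ['how', 'rainbow'] (min_width=11, slack=8)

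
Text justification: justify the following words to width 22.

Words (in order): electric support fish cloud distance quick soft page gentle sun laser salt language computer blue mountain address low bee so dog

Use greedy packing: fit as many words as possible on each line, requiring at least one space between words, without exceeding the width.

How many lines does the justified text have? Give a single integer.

Answer: 6

Derivation:
Line 1: ['electric', 'support', 'fish'] (min_width=21, slack=1)
Line 2: ['cloud', 'distance', 'quick'] (min_width=20, slack=2)
Line 3: ['soft', 'page', 'gentle', 'sun'] (min_width=20, slack=2)
Line 4: ['laser', 'salt', 'language'] (min_width=19, slack=3)
Line 5: ['computer', 'blue', 'mountain'] (min_width=22, slack=0)
Line 6: ['address', 'low', 'bee', 'so', 'dog'] (min_width=22, slack=0)
Total lines: 6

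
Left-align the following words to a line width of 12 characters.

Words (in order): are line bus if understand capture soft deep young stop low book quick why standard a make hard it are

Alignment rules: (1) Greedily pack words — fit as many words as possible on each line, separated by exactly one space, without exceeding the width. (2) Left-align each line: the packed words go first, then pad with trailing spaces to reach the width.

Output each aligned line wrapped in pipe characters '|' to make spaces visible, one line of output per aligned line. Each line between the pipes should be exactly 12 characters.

Answer: |are line bus|
|if          |
|understand  |
|capture soft|
|deep young  |
|stop low    |
|book quick  |
|why standard|
|a make hard |
|it are      |

Derivation:
Line 1: ['are', 'line', 'bus'] (min_width=12, slack=0)
Line 2: ['if'] (min_width=2, slack=10)
Line 3: ['understand'] (min_width=10, slack=2)
Line 4: ['capture', 'soft'] (min_width=12, slack=0)
Line 5: ['deep', 'young'] (min_width=10, slack=2)
Line 6: ['stop', 'low'] (min_width=8, slack=4)
Line 7: ['book', 'quick'] (min_width=10, slack=2)
Line 8: ['why', 'standard'] (min_width=12, slack=0)
Line 9: ['a', 'make', 'hard'] (min_width=11, slack=1)
Line 10: ['it', 'are'] (min_width=6, slack=6)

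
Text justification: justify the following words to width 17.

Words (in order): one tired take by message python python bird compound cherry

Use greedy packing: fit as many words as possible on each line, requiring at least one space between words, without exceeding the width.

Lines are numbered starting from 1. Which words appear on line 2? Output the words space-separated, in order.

Answer: message python

Derivation:
Line 1: ['one', 'tired', 'take', 'by'] (min_width=17, slack=0)
Line 2: ['message', 'python'] (min_width=14, slack=3)
Line 3: ['python', 'bird'] (min_width=11, slack=6)
Line 4: ['compound', 'cherry'] (min_width=15, slack=2)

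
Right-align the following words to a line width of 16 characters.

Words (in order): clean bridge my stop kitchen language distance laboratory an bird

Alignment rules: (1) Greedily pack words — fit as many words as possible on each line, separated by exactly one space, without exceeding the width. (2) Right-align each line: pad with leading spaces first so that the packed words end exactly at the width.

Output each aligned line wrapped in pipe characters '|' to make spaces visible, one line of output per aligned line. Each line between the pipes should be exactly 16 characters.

Line 1: ['clean', 'bridge', 'my'] (min_width=15, slack=1)
Line 2: ['stop', 'kitchen'] (min_width=12, slack=4)
Line 3: ['language'] (min_width=8, slack=8)
Line 4: ['distance'] (min_width=8, slack=8)
Line 5: ['laboratory', 'an'] (min_width=13, slack=3)
Line 6: ['bird'] (min_width=4, slack=12)

Answer: | clean bridge my|
|    stop kitchen|
|        language|
|        distance|
|   laboratory an|
|            bird|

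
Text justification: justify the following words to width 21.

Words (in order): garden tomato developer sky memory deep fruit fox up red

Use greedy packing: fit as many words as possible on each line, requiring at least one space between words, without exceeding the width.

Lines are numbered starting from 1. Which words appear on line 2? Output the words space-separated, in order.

Line 1: ['garden', 'tomato'] (min_width=13, slack=8)
Line 2: ['developer', 'sky', 'memory'] (min_width=20, slack=1)
Line 3: ['deep', 'fruit', 'fox', 'up', 'red'] (min_width=21, slack=0)

Answer: developer sky memory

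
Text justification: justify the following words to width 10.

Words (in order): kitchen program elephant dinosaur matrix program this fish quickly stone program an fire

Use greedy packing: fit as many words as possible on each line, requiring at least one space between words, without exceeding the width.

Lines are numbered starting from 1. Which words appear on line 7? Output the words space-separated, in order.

Answer: this fish

Derivation:
Line 1: ['kitchen'] (min_width=7, slack=3)
Line 2: ['program'] (min_width=7, slack=3)
Line 3: ['elephant'] (min_width=8, slack=2)
Line 4: ['dinosaur'] (min_width=8, slack=2)
Line 5: ['matrix'] (min_width=6, slack=4)
Line 6: ['program'] (min_width=7, slack=3)
Line 7: ['this', 'fish'] (min_width=9, slack=1)
Line 8: ['quickly'] (min_width=7, slack=3)
Line 9: ['stone'] (min_width=5, slack=5)
Line 10: ['program', 'an'] (min_width=10, slack=0)
Line 11: ['fire'] (min_width=4, slack=6)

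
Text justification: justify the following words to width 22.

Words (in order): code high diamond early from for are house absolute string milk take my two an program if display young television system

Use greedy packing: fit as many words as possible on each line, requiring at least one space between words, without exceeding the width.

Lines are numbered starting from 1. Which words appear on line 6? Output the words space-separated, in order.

Answer: young television

Derivation:
Line 1: ['code', 'high', 'diamond'] (min_width=17, slack=5)
Line 2: ['early', 'from', 'for', 'are'] (min_width=18, slack=4)
Line 3: ['house', 'absolute', 'string'] (min_width=21, slack=1)
Line 4: ['milk', 'take', 'my', 'two', 'an'] (min_width=19, slack=3)
Line 5: ['program', 'if', 'display'] (min_width=18, slack=4)
Line 6: ['young', 'television'] (min_width=16, slack=6)
Line 7: ['system'] (min_width=6, slack=16)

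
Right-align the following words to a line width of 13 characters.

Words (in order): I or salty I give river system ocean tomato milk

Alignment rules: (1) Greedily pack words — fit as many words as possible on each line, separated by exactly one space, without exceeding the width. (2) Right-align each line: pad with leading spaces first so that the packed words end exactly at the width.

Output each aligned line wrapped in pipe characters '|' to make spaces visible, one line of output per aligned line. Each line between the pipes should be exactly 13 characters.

Line 1: ['I', 'or', 'salty', 'I'] (min_width=12, slack=1)
Line 2: ['give', 'river'] (min_width=10, slack=3)
Line 3: ['system', 'ocean'] (min_width=12, slack=1)
Line 4: ['tomato', 'milk'] (min_width=11, slack=2)

Answer: | I or salty I|
|   give river|
| system ocean|
|  tomato milk|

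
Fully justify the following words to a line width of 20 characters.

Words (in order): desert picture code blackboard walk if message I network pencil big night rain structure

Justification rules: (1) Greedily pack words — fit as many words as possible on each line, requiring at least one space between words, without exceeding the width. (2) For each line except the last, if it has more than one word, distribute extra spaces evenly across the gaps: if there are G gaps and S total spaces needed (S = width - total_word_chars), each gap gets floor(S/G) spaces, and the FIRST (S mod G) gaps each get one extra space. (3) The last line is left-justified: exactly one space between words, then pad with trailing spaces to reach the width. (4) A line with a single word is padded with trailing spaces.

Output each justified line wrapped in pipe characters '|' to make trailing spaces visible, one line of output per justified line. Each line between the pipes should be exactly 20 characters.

Line 1: ['desert', 'picture', 'code'] (min_width=19, slack=1)
Line 2: ['blackboard', 'walk', 'if'] (min_width=18, slack=2)
Line 3: ['message', 'I', 'network'] (min_width=17, slack=3)
Line 4: ['pencil', 'big', 'night'] (min_width=16, slack=4)
Line 5: ['rain', 'structure'] (min_width=14, slack=6)

Answer: |desert  picture code|
|blackboard  walk  if|
|message   I  network|
|pencil   big   night|
|rain structure      |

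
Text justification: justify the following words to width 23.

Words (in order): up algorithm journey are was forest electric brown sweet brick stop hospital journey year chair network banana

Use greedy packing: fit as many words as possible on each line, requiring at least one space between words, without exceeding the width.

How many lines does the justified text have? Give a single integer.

Answer: 5

Derivation:
Line 1: ['up', 'algorithm', 'journey'] (min_width=20, slack=3)
Line 2: ['are', 'was', 'forest', 'electric'] (min_width=23, slack=0)
Line 3: ['brown', 'sweet', 'brick', 'stop'] (min_width=22, slack=1)
Line 4: ['hospital', 'journey', 'year'] (min_width=21, slack=2)
Line 5: ['chair', 'network', 'banana'] (min_width=20, slack=3)
Total lines: 5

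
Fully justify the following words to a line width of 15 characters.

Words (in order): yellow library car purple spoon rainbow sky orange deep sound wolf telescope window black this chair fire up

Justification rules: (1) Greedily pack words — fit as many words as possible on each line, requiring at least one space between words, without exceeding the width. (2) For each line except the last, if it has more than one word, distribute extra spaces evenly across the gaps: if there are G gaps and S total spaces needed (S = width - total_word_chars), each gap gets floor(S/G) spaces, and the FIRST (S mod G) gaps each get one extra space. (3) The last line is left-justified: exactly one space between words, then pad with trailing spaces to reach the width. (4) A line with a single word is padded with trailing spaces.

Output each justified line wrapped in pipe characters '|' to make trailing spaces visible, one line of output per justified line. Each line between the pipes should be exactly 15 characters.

Line 1: ['yellow', 'library'] (min_width=14, slack=1)
Line 2: ['car', 'purple'] (min_width=10, slack=5)
Line 3: ['spoon', 'rainbow'] (min_width=13, slack=2)
Line 4: ['sky', 'orange', 'deep'] (min_width=15, slack=0)
Line 5: ['sound', 'wolf'] (min_width=10, slack=5)
Line 6: ['telescope'] (min_width=9, slack=6)
Line 7: ['window', 'black'] (min_width=12, slack=3)
Line 8: ['this', 'chair', 'fire'] (min_width=15, slack=0)
Line 9: ['up'] (min_width=2, slack=13)

Answer: |yellow  library|
|car      purple|
|spoon   rainbow|
|sky orange deep|
|sound      wolf|
|telescope      |
|window    black|
|this chair fire|
|up             |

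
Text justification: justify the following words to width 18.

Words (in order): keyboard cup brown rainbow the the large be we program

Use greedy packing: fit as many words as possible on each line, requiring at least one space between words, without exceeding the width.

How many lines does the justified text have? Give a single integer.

Answer: 4

Derivation:
Line 1: ['keyboard', 'cup', 'brown'] (min_width=18, slack=0)
Line 2: ['rainbow', 'the', 'the'] (min_width=15, slack=3)
Line 3: ['large', 'be', 'we'] (min_width=11, slack=7)
Line 4: ['program'] (min_width=7, slack=11)
Total lines: 4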